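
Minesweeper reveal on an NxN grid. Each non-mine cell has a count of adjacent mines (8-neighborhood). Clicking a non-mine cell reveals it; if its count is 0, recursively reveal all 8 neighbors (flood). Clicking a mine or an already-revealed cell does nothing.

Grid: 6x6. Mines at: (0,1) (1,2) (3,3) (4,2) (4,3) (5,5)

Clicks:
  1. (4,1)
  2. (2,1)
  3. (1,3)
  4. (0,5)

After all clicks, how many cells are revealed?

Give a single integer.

Answer: 15

Derivation:
Click 1 (4,1) count=1: revealed 1 new [(4,1)] -> total=1
Click 2 (2,1) count=1: revealed 1 new [(2,1)] -> total=2
Click 3 (1,3) count=1: revealed 1 new [(1,3)] -> total=3
Click 4 (0,5) count=0: revealed 12 new [(0,3) (0,4) (0,5) (1,4) (1,5) (2,3) (2,4) (2,5) (3,4) (3,5) (4,4) (4,5)] -> total=15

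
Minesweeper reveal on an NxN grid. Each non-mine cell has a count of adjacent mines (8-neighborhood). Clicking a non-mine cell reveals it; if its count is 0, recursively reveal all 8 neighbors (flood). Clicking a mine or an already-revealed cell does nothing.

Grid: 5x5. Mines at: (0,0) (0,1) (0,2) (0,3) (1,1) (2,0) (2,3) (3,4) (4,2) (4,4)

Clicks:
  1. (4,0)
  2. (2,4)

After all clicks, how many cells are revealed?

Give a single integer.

Click 1 (4,0) count=0: revealed 4 new [(3,0) (3,1) (4,0) (4,1)] -> total=4
Click 2 (2,4) count=2: revealed 1 new [(2,4)] -> total=5

Answer: 5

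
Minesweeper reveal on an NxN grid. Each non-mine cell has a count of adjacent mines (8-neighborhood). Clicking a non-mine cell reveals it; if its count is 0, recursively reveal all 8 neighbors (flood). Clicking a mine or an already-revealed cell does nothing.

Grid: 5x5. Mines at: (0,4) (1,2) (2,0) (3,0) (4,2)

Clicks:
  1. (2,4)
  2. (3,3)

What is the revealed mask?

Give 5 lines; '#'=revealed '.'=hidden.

Answer: .....
...##
...##
...##
...##

Derivation:
Click 1 (2,4) count=0: revealed 8 new [(1,3) (1,4) (2,3) (2,4) (3,3) (3,4) (4,3) (4,4)] -> total=8
Click 2 (3,3) count=1: revealed 0 new [(none)] -> total=8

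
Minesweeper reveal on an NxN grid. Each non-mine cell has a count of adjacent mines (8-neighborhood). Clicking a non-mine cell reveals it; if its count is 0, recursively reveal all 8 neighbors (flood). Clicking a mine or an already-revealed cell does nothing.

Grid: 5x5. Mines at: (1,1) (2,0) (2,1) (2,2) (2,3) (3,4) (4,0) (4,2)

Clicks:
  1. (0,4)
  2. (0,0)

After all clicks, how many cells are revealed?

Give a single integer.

Answer: 7

Derivation:
Click 1 (0,4) count=0: revealed 6 new [(0,2) (0,3) (0,4) (1,2) (1,3) (1,4)] -> total=6
Click 2 (0,0) count=1: revealed 1 new [(0,0)] -> total=7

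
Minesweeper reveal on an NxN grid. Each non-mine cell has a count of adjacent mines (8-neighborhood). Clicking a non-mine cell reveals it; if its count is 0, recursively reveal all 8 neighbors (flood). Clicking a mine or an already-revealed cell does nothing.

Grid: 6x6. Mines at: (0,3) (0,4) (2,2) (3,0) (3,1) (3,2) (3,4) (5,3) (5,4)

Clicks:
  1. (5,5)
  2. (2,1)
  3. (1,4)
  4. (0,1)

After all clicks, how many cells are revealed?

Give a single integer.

Answer: 10

Derivation:
Click 1 (5,5) count=1: revealed 1 new [(5,5)] -> total=1
Click 2 (2,1) count=4: revealed 1 new [(2,1)] -> total=2
Click 3 (1,4) count=2: revealed 1 new [(1,4)] -> total=3
Click 4 (0,1) count=0: revealed 7 new [(0,0) (0,1) (0,2) (1,0) (1,1) (1,2) (2,0)] -> total=10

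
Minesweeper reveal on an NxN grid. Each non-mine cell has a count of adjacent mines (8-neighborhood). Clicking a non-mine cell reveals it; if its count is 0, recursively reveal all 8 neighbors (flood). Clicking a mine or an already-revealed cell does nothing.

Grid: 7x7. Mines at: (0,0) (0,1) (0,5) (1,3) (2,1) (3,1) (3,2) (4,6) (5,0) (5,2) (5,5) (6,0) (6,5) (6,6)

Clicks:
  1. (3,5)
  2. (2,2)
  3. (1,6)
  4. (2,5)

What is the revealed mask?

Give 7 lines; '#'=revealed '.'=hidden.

Click 1 (3,5) count=1: revealed 1 new [(3,5)] -> total=1
Click 2 (2,2) count=4: revealed 1 new [(2,2)] -> total=2
Click 3 (1,6) count=1: revealed 1 new [(1,6)] -> total=3
Click 4 (2,5) count=0: revealed 12 new [(1,4) (1,5) (2,3) (2,4) (2,5) (2,6) (3,3) (3,4) (3,6) (4,3) (4,4) (4,5)] -> total=15

Answer: .......
....###
..#####
...####
...###.
.......
.......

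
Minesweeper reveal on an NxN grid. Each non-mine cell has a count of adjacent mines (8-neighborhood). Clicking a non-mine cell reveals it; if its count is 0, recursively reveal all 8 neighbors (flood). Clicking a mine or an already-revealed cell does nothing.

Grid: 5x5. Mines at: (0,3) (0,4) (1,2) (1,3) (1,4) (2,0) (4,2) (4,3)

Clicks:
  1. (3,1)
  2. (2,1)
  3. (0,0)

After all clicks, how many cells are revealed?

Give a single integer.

Answer: 6

Derivation:
Click 1 (3,1) count=2: revealed 1 new [(3,1)] -> total=1
Click 2 (2,1) count=2: revealed 1 new [(2,1)] -> total=2
Click 3 (0,0) count=0: revealed 4 new [(0,0) (0,1) (1,0) (1,1)] -> total=6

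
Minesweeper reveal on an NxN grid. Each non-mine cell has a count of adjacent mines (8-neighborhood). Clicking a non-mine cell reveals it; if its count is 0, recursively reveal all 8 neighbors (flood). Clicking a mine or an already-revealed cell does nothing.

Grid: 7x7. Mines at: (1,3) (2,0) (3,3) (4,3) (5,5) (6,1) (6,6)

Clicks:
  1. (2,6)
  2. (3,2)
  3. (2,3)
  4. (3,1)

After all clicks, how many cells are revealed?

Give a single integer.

Answer: 18

Derivation:
Click 1 (2,6) count=0: revealed 15 new [(0,4) (0,5) (0,6) (1,4) (1,5) (1,6) (2,4) (2,5) (2,6) (3,4) (3,5) (3,6) (4,4) (4,5) (4,6)] -> total=15
Click 2 (3,2) count=2: revealed 1 new [(3,2)] -> total=16
Click 3 (2,3) count=2: revealed 1 new [(2,3)] -> total=17
Click 4 (3,1) count=1: revealed 1 new [(3,1)] -> total=18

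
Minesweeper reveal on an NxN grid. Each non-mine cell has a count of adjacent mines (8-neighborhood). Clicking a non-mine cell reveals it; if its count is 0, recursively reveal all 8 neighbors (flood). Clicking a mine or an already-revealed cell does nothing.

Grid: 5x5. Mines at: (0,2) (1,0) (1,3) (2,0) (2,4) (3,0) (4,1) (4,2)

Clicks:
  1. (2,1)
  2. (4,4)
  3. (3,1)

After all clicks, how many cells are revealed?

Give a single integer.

Click 1 (2,1) count=3: revealed 1 new [(2,1)] -> total=1
Click 2 (4,4) count=0: revealed 4 new [(3,3) (3,4) (4,3) (4,4)] -> total=5
Click 3 (3,1) count=4: revealed 1 new [(3,1)] -> total=6

Answer: 6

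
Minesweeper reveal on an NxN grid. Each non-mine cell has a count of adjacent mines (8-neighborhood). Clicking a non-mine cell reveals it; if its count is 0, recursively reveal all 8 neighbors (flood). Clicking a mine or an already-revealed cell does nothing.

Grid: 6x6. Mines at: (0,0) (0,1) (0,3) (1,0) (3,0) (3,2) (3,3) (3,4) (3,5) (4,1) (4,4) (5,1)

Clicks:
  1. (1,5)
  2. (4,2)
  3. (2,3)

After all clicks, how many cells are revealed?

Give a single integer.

Answer: 8

Derivation:
Click 1 (1,5) count=0: revealed 6 new [(0,4) (0,5) (1,4) (1,5) (2,4) (2,5)] -> total=6
Click 2 (4,2) count=4: revealed 1 new [(4,2)] -> total=7
Click 3 (2,3) count=3: revealed 1 new [(2,3)] -> total=8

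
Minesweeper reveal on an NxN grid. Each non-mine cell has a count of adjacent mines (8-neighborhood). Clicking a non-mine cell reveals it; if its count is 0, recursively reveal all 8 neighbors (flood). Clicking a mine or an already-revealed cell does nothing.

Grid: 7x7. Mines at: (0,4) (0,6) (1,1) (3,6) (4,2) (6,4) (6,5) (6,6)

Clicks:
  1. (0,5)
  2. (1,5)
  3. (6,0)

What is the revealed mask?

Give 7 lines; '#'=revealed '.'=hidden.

Click 1 (0,5) count=2: revealed 1 new [(0,5)] -> total=1
Click 2 (1,5) count=2: revealed 1 new [(1,5)] -> total=2
Click 3 (6,0) count=0: revealed 14 new [(2,0) (2,1) (3,0) (3,1) (4,0) (4,1) (5,0) (5,1) (5,2) (5,3) (6,0) (6,1) (6,2) (6,3)] -> total=16

Answer: .....#.
.....#.
##.....
##.....
##.....
####...
####...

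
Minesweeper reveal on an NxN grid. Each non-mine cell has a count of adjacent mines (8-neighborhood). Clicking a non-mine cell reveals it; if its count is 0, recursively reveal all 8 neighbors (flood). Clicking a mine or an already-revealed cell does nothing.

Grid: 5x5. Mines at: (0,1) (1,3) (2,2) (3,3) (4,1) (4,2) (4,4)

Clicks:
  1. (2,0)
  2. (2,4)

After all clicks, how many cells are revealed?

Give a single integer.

Click 1 (2,0) count=0: revealed 6 new [(1,0) (1,1) (2,0) (2,1) (3,0) (3,1)] -> total=6
Click 2 (2,4) count=2: revealed 1 new [(2,4)] -> total=7

Answer: 7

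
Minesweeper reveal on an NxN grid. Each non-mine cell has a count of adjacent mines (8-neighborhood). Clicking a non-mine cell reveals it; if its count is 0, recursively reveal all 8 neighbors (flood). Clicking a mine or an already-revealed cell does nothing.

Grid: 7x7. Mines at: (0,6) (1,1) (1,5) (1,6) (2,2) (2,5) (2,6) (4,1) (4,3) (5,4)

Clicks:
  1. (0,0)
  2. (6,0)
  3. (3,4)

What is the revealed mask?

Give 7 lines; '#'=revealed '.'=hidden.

Answer: #......
.......
.......
....#..
.......
####...
####...

Derivation:
Click 1 (0,0) count=1: revealed 1 new [(0,0)] -> total=1
Click 2 (6,0) count=0: revealed 8 new [(5,0) (5,1) (5,2) (5,3) (6,0) (6,1) (6,2) (6,3)] -> total=9
Click 3 (3,4) count=2: revealed 1 new [(3,4)] -> total=10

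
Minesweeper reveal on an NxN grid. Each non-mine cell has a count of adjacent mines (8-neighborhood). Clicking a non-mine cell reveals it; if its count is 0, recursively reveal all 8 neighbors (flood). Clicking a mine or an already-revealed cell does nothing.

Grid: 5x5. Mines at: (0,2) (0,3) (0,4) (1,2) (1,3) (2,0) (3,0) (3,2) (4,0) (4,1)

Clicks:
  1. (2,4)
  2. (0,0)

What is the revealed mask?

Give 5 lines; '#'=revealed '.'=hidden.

Answer: ##...
##...
....#
.....
.....

Derivation:
Click 1 (2,4) count=1: revealed 1 new [(2,4)] -> total=1
Click 2 (0,0) count=0: revealed 4 new [(0,0) (0,1) (1,0) (1,1)] -> total=5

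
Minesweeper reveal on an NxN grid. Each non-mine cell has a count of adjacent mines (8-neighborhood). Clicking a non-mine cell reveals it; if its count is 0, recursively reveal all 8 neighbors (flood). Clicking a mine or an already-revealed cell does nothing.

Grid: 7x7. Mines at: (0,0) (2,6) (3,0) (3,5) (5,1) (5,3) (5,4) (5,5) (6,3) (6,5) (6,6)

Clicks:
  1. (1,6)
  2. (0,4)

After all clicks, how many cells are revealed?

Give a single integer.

Answer: 25

Derivation:
Click 1 (1,6) count=1: revealed 1 new [(1,6)] -> total=1
Click 2 (0,4) count=0: revealed 24 new [(0,1) (0,2) (0,3) (0,4) (0,5) (0,6) (1,1) (1,2) (1,3) (1,4) (1,5) (2,1) (2,2) (2,3) (2,4) (2,5) (3,1) (3,2) (3,3) (3,4) (4,1) (4,2) (4,3) (4,4)] -> total=25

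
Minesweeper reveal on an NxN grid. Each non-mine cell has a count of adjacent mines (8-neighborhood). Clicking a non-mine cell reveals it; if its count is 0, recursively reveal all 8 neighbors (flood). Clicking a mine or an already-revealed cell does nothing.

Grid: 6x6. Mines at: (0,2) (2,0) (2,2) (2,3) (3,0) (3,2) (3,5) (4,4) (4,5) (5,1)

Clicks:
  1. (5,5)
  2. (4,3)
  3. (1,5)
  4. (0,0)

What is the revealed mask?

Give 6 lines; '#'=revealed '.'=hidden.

Click 1 (5,5) count=2: revealed 1 new [(5,5)] -> total=1
Click 2 (4,3) count=2: revealed 1 new [(4,3)] -> total=2
Click 3 (1,5) count=0: revealed 8 new [(0,3) (0,4) (0,5) (1,3) (1,4) (1,5) (2,4) (2,5)] -> total=10
Click 4 (0,0) count=0: revealed 4 new [(0,0) (0,1) (1,0) (1,1)] -> total=14

Answer: ##.###
##.###
....##
......
...#..
.....#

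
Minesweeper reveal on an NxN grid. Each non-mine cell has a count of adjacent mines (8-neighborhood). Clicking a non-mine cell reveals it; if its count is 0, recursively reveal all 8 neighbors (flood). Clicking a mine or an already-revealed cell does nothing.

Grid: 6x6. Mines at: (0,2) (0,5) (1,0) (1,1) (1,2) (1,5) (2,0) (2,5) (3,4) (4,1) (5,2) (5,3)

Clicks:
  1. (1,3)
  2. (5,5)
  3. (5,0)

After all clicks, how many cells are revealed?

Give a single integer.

Answer: 6

Derivation:
Click 1 (1,3) count=2: revealed 1 new [(1,3)] -> total=1
Click 2 (5,5) count=0: revealed 4 new [(4,4) (4,5) (5,4) (5,5)] -> total=5
Click 3 (5,0) count=1: revealed 1 new [(5,0)] -> total=6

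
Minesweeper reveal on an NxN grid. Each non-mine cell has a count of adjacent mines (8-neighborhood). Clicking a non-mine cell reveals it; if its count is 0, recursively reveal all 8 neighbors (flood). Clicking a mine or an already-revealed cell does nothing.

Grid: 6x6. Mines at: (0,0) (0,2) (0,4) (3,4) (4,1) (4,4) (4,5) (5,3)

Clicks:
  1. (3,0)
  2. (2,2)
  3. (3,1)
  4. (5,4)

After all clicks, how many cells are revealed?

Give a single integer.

Click 1 (3,0) count=1: revealed 1 new [(3,0)] -> total=1
Click 2 (2,2) count=0: revealed 11 new [(1,0) (1,1) (1,2) (1,3) (2,0) (2,1) (2,2) (2,3) (3,1) (3,2) (3,3)] -> total=12
Click 3 (3,1) count=1: revealed 0 new [(none)] -> total=12
Click 4 (5,4) count=3: revealed 1 new [(5,4)] -> total=13

Answer: 13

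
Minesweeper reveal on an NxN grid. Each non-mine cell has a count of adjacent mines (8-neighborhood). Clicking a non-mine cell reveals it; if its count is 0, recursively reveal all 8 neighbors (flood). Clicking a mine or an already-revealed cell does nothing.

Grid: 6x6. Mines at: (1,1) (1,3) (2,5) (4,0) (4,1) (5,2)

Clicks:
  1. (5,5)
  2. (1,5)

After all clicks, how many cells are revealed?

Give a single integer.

Click 1 (5,5) count=0: revealed 14 new [(2,2) (2,3) (2,4) (3,2) (3,3) (3,4) (3,5) (4,2) (4,3) (4,4) (4,5) (5,3) (5,4) (5,5)] -> total=14
Click 2 (1,5) count=1: revealed 1 new [(1,5)] -> total=15

Answer: 15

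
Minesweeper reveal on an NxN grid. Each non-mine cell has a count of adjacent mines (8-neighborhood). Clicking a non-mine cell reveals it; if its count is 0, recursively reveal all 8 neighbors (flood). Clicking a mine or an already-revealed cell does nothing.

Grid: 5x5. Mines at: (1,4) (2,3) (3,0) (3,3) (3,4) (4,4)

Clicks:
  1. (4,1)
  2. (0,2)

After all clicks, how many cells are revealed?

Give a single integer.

Answer: 12

Derivation:
Click 1 (4,1) count=1: revealed 1 new [(4,1)] -> total=1
Click 2 (0,2) count=0: revealed 11 new [(0,0) (0,1) (0,2) (0,3) (1,0) (1,1) (1,2) (1,3) (2,0) (2,1) (2,2)] -> total=12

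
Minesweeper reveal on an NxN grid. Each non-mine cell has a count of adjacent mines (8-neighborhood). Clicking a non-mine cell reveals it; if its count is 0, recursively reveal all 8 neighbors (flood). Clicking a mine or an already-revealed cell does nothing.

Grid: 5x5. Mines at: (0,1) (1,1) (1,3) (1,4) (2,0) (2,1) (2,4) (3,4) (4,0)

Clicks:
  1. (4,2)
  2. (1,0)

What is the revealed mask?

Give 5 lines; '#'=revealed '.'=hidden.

Answer: .....
#....
.....
.###.
.###.

Derivation:
Click 1 (4,2) count=0: revealed 6 new [(3,1) (3,2) (3,3) (4,1) (4,2) (4,3)] -> total=6
Click 2 (1,0) count=4: revealed 1 new [(1,0)] -> total=7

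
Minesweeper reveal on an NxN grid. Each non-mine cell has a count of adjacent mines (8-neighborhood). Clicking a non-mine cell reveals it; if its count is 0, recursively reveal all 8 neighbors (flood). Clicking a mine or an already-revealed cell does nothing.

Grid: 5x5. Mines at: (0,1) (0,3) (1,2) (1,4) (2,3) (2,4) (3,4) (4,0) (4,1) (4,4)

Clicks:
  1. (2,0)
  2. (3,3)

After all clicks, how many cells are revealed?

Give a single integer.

Answer: 7

Derivation:
Click 1 (2,0) count=0: revealed 6 new [(1,0) (1,1) (2,0) (2,1) (3,0) (3,1)] -> total=6
Click 2 (3,3) count=4: revealed 1 new [(3,3)] -> total=7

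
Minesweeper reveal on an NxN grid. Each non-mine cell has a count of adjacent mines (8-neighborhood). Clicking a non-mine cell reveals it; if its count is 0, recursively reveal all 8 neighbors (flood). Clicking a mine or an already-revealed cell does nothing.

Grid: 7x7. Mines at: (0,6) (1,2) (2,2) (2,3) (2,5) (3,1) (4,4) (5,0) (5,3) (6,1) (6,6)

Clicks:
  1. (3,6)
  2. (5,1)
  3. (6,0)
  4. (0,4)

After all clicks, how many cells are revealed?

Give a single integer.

Answer: 9

Derivation:
Click 1 (3,6) count=1: revealed 1 new [(3,6)] -> total=1
Click 2 (5,1) count=2: revealed 1 new [(5,1)] -> total=2
Click 3 (6,0) count=2: revealed 1 new [(6,0)] -> total=3
Click 4 (0,4) count=0: revealed 6 new [(0,3) (0,4) (0,5) (1,3) (1,4) (1,5)] -> total=9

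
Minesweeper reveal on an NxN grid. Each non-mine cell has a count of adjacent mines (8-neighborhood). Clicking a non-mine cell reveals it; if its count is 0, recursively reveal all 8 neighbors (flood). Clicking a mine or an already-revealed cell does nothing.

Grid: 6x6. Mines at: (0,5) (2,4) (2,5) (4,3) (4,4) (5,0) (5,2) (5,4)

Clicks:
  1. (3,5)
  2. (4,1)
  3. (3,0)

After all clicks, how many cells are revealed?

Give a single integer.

Click 1 (3,5) count=3: revealed 1 new [(3,5)] -> total=1
Click 2 (4,1) count=2: revealed 1 new [(4,1)] -> total=2
Click 3 (3,0) count=0: revealed 20 new [(0,0) (0,1) (0,2) (0,3) (0,4) (1,0) (1,1) (1,2) (1,3) (1,4) (2,0) (2,1) (2,2) (2,3) (3,0) (3,1) (3,2) (3,3) (4,0) (4,2)] -> total=22

Answer: 22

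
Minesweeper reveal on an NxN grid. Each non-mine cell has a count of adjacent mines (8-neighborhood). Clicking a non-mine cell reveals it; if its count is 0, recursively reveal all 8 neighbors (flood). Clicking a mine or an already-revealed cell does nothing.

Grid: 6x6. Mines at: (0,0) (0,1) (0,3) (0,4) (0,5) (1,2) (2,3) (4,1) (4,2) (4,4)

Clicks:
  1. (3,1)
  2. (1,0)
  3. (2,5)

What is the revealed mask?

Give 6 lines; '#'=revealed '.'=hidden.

Click 1 (3,1) count=2: revealed 1 new [(3,1)] -> total=1
Click 2 (1,0) count=2: revealed 1 new [(1,0)] -> total=2
Click 3 (2,5) count=0: revealed 6 new [(1,4) (1,5) (2,4) (2,5) (3,4) (3,5)] -> total=8

Answer: ......
#...##
....##
.#..##
......
......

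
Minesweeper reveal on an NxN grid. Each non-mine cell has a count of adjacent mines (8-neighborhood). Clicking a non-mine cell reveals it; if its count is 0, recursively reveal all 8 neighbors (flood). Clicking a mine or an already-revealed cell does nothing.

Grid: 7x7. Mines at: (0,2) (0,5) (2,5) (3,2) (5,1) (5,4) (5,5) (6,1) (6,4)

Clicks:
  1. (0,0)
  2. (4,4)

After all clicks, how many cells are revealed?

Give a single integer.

Answer: 11

Derivation:
Click 1 (0,0) count=0: revealed 10 new [(0,0) (0,1) (1,0) (1,1) (2,0) (2,1) (3,0) (3,1) (4,0) (4,1)] -> total=10
Click 2 (4,4) count=2: revealed 1 new [(4,4)] -> total=11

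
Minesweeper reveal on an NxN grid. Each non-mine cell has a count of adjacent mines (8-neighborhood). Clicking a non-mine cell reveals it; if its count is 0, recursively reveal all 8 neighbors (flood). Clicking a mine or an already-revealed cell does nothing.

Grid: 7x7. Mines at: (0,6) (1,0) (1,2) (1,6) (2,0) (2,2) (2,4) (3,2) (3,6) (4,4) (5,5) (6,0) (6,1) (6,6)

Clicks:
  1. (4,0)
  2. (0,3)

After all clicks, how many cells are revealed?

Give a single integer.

Answer: 7

Derivation:
Click 1 (4,0) count=0: revealed 6 new [(3,0) (3,1) (4,0) (4,1) (5,0) (5,1)] -> total=6
Click 2 (0,3) count=1: revealed 1 new [(0,3)] -> total=7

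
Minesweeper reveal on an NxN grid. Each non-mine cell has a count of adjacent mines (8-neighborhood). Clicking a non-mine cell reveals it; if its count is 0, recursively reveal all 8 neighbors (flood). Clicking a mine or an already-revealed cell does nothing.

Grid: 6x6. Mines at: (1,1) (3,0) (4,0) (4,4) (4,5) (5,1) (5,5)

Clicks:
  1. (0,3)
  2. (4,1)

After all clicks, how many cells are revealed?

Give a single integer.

Click 1 (0,3) count=0: revealed 21 new [(0,2) (0,3) (0,4) (0,5) (1,2) (1,3) (1,4) (1,5) (2,1) (2,2) (2,3) (2,4) (2,5) (3,1) (3,2) (3,3) (3,4) (3,5) (4,1) (4,2) (4,3)] -> total=21
Click 2 (4,1) count=3: revealed 0 new [(none)] -> total=21

Answer: 21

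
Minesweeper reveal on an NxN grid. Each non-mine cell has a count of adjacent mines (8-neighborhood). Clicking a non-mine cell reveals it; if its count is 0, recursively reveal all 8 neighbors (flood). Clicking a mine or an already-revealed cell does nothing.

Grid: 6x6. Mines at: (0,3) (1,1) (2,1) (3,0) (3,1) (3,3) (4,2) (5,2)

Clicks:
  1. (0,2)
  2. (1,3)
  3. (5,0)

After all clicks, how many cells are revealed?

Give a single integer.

Answer: 6

Derivation:
Click 1 (0,2) count=2: revealed 1 new [(0,2)] -> total=1
Click 2 (1,3) count=1: revealed 1 new [(1,3)] -> total=2
Click 3 (5,0) count=0: revealed 4 new [(4,0) (4,1) (5,0) (5,1)] -> total=6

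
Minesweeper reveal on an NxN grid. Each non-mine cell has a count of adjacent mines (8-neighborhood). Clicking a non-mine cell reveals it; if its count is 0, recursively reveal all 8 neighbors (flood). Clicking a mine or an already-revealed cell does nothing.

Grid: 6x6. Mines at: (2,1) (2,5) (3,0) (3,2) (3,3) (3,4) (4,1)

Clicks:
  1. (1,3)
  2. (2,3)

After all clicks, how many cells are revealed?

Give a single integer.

Answer: 15

Derivation:
Click 1 (1,3) count=0: revealed 15 new [(0,0) (0,1) (0,2) (0,3) (0,4) (0,5) (1,0) (1,1) (1,2) (1,3) (1,4) (1,5) (2,2) (2,3) (2,4)] -> total=15
Click 2 (2,3) count=3: revealed 0 new [(none)] -> total=15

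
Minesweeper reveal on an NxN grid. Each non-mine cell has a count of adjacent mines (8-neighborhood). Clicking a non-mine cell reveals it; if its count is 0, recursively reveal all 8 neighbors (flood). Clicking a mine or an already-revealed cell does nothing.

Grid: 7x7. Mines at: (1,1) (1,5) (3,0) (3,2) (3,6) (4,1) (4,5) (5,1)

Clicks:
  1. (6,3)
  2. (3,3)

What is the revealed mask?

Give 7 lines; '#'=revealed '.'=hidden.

Click 1 (6,3) count=0: revealed 13 new [(4,2) (4,3) (4,4) (5,2) (5,3) (5,4) (5,5) (5,6) (6,2) (6,3) (6,4) (6,5) (6,6)] -> total=13
Click 2 (3,3) count=1: revealed 1 new [(3,3)] -> total=14

Answer: .......
.......
.......
...#...
..###..
..#####
..#####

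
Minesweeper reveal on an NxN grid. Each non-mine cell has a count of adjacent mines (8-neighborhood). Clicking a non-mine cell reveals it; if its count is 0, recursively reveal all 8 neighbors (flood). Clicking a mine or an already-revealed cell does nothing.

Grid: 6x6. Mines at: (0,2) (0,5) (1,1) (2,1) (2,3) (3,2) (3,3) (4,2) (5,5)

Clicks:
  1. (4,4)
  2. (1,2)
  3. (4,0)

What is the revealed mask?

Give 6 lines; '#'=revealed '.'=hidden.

Answer: ......
..#...
......
##....
##..#.
##....

Derivation:
Click 1 (4,4) count=2: revealed 1 new [(4,4)] -> total=1
Click 2 (1,2) count=4: revealed 1 new [(1,2)] -> total=2
Click 3 (4,0) count=0: revealed 6 new [(3,0) (3,1) (4,0) (4,1) (5,0) (5,1)] -> total=8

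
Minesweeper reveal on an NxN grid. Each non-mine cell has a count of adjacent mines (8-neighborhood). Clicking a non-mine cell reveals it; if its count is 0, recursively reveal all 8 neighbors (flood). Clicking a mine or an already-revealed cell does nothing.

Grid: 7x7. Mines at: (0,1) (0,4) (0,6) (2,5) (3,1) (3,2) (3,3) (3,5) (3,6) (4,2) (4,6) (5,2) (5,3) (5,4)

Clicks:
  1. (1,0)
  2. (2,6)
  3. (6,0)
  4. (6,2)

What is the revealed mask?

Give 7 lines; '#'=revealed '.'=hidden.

Answer: .......
#......
......#
.......
##.....
##.....
###....

Derivation:
Click 1 (1,0) count=1: revealed 1 new [(1,0)] -> total=1
Click 2 (2,6) count=3: revealed 1 new [(2,6)] -> total=2
Click 3 (6,0) count=0: revealed 6 new [(4,0) (4,1) (5,0) (5,1) (6,0) (6,1)] -> total=8
Click 4 (6,2) count=2: revealed 1 new [(6,2)] -> total=9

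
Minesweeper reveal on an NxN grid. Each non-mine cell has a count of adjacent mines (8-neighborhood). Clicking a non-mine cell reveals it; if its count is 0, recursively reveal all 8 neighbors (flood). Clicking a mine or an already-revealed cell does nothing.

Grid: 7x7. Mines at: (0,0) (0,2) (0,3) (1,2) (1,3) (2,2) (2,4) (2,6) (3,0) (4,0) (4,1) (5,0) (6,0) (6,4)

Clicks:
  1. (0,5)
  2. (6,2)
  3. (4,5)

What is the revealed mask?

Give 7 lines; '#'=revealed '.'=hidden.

Click 1 (0,5) count=0: revealed 6 new [(0,4) (0,5) (0,6) (1,4) (1,5) (1,6)] -> total=6
Click 2 (6,2) count=0: revealed 6 new [(5,1) (5,2) (5,3) (6,1) (6,2) (6,3)] -> total=12
Click 3 (4,5) count=0: revealed 15 new [(3,2) (3,3) (3,4) (3,5) (3,6) (4,2) (4,3) (4,4) (4,5) (4,6) (5,4) (5,5) (5,6) (6,5) (6,6)] -> total=27

Answer: ....###
....###
.......
..#####
..#####
.######
.###.##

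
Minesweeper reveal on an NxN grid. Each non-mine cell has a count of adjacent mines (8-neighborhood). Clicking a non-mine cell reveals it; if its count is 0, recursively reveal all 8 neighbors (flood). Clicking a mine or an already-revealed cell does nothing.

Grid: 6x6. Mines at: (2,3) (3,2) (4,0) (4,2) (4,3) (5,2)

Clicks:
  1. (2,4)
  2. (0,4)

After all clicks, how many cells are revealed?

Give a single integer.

Click 1 (2,4) count=1: revealed 1 new [(2,4)] -> total=1
Click 2 (0,4) count=0: revealed 24 new [(0,0) (0,1) (0,2) (0,3) (0,4) (0,5) (1,0) (1,1) (1,2) (1,3) (1,4) (1,5) (2,0) (2,1) (2,2) (2,5) (3,0) (3,1) (3,4) (3,5) (4,4) (4,5) (5,4) (5,5)] -> total=25

Answer: 25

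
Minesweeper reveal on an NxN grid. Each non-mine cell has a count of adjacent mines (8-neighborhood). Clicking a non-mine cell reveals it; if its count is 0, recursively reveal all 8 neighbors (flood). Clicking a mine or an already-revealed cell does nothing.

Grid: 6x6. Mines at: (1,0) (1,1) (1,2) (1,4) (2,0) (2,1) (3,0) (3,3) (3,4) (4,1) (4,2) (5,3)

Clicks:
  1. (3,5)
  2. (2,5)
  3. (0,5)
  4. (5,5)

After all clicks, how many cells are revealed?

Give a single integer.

Click 1 (3,5) count=1: revealed 1 new [(3,5)] -> total=1
Click 2 (2,5) count=2: revealed 1 new [(2,5)] -> total=2
Click 3 (0,5) count=1: revealed 1 new [(0,5)] -> total=3
Click 4 (5,5) count=0: revealed 4 new [(4,4) (4,5) (5,4) (5,5)] -> total=7

Answer: 7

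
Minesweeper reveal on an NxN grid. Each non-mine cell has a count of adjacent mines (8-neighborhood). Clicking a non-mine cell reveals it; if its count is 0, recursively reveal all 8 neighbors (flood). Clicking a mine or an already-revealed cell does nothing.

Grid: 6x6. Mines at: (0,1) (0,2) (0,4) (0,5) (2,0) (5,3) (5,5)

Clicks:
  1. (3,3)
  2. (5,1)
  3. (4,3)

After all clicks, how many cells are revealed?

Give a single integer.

Answer: 25

Derivation:
Click 1 (3,3) count=0: revealed 25 new [(1,1) (1,2) (1,3) (1,4) (1,5) (2,1) (2,2) (2,3) (2,4) (2,5) (3,0) (3,1) (3,2) (3,3) (3,4) (3,5) (4,0) (4,1) (4,2) (4,3) (4,4) (4,5) (5,0) (5,1) (5,2)] -> total=25
Click 2 (5,1) count=0: revealed 0 new [(none)] -> total=25
Click 3 (4,3) count=1: revealed 0 new [(none)] -> total=25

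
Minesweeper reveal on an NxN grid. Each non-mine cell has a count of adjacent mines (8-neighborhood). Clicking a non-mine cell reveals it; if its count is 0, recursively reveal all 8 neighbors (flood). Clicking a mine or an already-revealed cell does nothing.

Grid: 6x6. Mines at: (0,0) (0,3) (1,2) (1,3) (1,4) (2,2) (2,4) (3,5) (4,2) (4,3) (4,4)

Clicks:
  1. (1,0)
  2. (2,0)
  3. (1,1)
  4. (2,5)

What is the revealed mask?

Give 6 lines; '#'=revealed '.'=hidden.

Click 1 (1,0) count=1: revealed 1 new [(1,0)] -> total=1
Click 2 (2,0) count=0: revealed 9 new [(1,1) (2,0) (2,1) (3,0) (3,1) (4,0) (4,1) (5,0) (5,1)] -> total=10
Click 3 (1,1) count=3: revealed 0 new [(none)] -> total=10
Click 4 (2,5) count=3: revealed 1 new [(2,5)] -> total=11

Answer: ......
##....
##...#
##....
##....
##....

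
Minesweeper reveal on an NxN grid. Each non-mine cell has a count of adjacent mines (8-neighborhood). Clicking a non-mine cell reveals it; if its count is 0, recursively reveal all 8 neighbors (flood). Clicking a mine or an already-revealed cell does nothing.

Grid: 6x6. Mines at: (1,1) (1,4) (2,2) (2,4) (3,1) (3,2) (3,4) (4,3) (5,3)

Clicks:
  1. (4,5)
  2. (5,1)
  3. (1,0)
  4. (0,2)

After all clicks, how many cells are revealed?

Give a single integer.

Click 1 (4,5) count=1: revealed 1 new [(4,5)] -> total=1
Click 2 (5,1) count=0: revealed 6 new [(4,0) (4,1) (4,2) (5,0) (5,1) (5,2)] -> total=7
Click 3 (1,0) count=1: revealed 1 new [(1,0)] -> total=8
Click 4 (0,2) count=1: revealed 1 new [(0,2)] -> total=9

Answer: 9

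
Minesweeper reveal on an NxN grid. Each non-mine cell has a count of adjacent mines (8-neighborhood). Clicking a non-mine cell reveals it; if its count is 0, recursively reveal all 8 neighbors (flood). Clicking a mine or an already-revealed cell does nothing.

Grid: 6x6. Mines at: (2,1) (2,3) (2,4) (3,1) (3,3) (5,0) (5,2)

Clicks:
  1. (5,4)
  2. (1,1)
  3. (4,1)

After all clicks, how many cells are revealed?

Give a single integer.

Answer: 10

Derivation:
Click 1 (5,4) count=0: revealed 8 new [(3,4) (3,5) (4,3) (4,4) (4,5) (5,3) (5,4) (5,5)] -> total=8
Click 2 (1,1) count=1: revealed 1 new [(1,1)] -> total=9
Click 3 (4,1) count=3: revealed 1 new [(4,1)] -> total=10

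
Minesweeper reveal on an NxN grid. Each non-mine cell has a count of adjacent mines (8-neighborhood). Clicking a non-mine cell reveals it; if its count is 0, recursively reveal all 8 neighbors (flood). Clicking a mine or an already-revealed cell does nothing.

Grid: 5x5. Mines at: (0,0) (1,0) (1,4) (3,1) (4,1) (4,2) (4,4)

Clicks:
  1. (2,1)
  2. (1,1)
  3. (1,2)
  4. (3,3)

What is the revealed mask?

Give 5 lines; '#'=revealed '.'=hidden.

Click 1 (2,1) count=2: revealed 1 new [(2,1)] -> total=1
Click 2 (1,1) count=2: revealed 1 new [(1,1)] -> total=2
Click 3 (1,2) count=0: revealed 7 new [(0,1) (0,2) (0,3) (1,2) (1,3) (2,2) (2,3)] -> total=9
Click 4 (3,3) count=2: revealed 1 new [(3,3)] -> total=10

Answer: .###.
.###.
.###.
...#.
.....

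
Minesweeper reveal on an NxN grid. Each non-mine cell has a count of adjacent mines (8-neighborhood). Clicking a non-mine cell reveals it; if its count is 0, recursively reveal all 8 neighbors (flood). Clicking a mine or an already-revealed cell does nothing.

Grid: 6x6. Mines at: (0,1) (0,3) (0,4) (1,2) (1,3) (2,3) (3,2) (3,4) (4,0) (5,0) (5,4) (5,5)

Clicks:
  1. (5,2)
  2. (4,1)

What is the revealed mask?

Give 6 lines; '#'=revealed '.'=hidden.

Answer: ......
......
......
......
.###..
.###..

Derivation:
Click 1 (5,2) count=0: revealed 6 new [(4,1) (4,2) (4,3) (5,1) (5,2) (5,3)] -> total=6
Click 2 (4,1) count=3: revealed 0 new [(none)] -> total=6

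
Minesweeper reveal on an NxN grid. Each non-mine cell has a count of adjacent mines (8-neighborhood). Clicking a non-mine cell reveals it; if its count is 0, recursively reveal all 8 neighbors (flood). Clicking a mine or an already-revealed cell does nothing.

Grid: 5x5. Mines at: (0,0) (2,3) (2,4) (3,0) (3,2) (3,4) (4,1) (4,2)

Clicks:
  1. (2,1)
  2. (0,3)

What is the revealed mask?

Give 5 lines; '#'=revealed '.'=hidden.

Click 1 (2,1) count=2: revealed 1 new [(2,1)] -> total=1
Click 2 (0,3) count=0: revealed 8 new [(0,1) (0,2) (0,3) (0,4) (1,1) (1,2) (1,3) (1,4)] -> total=9

Answer: .####
.####
.#...
.....
.....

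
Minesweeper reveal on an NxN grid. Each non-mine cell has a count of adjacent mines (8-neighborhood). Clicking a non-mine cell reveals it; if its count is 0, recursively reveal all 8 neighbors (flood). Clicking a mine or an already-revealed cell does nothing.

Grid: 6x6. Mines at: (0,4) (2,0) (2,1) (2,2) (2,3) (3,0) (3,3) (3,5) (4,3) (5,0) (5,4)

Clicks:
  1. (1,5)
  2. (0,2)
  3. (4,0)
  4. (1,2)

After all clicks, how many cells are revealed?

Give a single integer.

Answer: 10

Derivation:
Click 1 (1,5) count=1: revealed 1 new [(1,5)] -> total=1
Click 2 (0,2) count=0: revealed 8 new [(0,0) (0,1) (0,2) (0,3) (1,0) (1,1) (1,2) (1,3)] -> total=9
Click 3 (4,0) count=2: revealed 1 new [(4,0)] -> total=10
Click 4 (1,2) count=3: revealed 0 new [(none)] -> total=10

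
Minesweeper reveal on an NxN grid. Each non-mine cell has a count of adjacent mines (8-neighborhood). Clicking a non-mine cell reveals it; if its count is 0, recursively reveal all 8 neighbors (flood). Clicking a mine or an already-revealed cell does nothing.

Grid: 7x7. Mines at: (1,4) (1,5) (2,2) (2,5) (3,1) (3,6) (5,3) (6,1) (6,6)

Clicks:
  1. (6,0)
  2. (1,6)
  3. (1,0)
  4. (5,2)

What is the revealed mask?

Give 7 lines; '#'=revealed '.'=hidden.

Click 1 (6,0) count=1: revealed 1 new [(6,0)] -> total=1
Click 2 (1,6) count=2: revealed 1 new [(1,6)] -> total=2
Click 3 (1,0) count=0: revealed 10 new [(0,0) (0,1) (0,2) (0,3) (1,0) (1,1) (1,2) (1,3) (2,0) (2,1)] -> total=12
Click 4 (5,2) count=2: revealed 1 new [(5,2)] -> total=13

Answer: ####...
####..#
##.....
.......
.......
..#....
#......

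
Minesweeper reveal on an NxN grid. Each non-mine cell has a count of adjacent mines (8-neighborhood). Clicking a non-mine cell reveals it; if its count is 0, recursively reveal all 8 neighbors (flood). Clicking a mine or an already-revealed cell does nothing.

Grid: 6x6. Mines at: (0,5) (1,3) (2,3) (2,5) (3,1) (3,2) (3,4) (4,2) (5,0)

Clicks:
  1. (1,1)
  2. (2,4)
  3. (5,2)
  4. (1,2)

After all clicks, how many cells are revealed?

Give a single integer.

Answer: 11

Derivation:
Click 1 (1,1) count=0: revealed 9 new [(0,0) (0,1) (0,2) (1,0) (1,1) (1,2) (2,0) (2,1) (2,2)] -> total=9
Click 2 (2,4) count=4: revealed 1 new [(2,4)] -> total=10
Click 3 (5,2) count=1: revealed 1 new [(5,2)] -> total=11
Click 4 (1,2) count=2: revealed 0 new [(none)] -> total=11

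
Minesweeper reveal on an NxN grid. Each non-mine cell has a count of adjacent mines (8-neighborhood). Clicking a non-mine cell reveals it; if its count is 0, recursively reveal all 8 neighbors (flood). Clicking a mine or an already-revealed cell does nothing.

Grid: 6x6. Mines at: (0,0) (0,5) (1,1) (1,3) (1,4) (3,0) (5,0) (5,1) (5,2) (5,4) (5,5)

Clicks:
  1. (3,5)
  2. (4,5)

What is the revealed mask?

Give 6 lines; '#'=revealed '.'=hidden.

Answer: ......
......
.#####
.#####
.#####
......

Derivation:
Click 1 (3,5) count=0: revealed 15 new [(2,1) (2,2) (2,3) (2,4) (2,5) (3,1) (3,2) (3,3) (3,4) (3,5) (4,1) (4,2) (4,3) (4,4) (4,5)] -> total=15
Click 2 (4,5) count=2: revealed 0 new [(none)] -> total=15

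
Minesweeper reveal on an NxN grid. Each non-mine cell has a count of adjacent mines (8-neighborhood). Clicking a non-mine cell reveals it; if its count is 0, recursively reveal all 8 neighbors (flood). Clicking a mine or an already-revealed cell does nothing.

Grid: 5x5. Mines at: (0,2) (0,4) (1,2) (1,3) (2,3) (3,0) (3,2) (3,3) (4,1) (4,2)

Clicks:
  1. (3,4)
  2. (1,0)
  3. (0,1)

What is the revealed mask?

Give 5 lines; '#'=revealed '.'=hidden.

Answer: ##...
##...
##...
....#
.....

Derivation:
Click 1 (3,4) count=2: revealed 1 new [(3,4)] -> total=1
Click 2 (1,0) count=0: revealed 6 new [(0,0) (0,1) (1,0) (1,1) (2,0) (2,1)] -> total=7
Click 3 (0,1) count=2: revealed 0 new [(none)] -> total=7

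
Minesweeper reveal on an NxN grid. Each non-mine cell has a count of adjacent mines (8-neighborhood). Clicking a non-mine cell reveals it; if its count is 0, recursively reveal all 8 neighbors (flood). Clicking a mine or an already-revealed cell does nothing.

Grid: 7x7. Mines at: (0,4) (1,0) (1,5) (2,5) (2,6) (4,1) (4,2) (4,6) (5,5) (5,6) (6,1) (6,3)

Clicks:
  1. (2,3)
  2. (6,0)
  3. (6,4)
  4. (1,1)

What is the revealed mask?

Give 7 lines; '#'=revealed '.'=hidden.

Answer: .###...
.####..
.####..
.####..
.......
.......
#...#..

Derivation:
Click 1 (2,3) count=0: revealed 15 new [(0,1) (0,2) (0,3) (1,1) (1,2) (1,3) (1,4) (2,1) (2,2) (2,3) (2,4) (3,1) (3,2) (3,3) (3,4)] -> total=15
Click 2 (6,0) count=1: revealed 1 new [(6,0)] -> total=16
Click 3 (6,4) count=2: revealed 1 new [(6,4)] -> total=17
Click 4 (1,1) count=1: revealed 0 new [(none)] -> total=17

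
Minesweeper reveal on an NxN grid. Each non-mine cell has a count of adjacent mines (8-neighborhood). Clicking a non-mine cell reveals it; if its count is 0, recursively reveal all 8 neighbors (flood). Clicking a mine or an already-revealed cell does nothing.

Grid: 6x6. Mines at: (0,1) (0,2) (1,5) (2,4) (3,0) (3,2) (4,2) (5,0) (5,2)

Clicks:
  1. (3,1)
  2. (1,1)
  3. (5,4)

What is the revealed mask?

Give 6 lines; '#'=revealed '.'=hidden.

Answer: ......
.#....
......
.#.###
...###
...###

Derivation:
Click 1 (3,1) count=3: revealed 1 new [(3,1)] -> total=1
Click 2 (1,1) count=2: revealed 1 new [(1,1)] -> total=2
Click 3 (5,4) count=0: revealed 9 new [(3,3) (3,4) (3,5) (4,3) (4,4) (4,5) (5,3) (5,4) (5,5)] -> total=11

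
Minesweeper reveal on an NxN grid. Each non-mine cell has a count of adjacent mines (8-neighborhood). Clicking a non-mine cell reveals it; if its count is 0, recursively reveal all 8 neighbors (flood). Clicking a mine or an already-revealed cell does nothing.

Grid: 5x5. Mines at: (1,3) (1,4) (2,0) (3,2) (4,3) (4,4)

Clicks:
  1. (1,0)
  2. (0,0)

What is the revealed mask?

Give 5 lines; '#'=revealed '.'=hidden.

Answer: ###..
###..
.....
.....
.....

Derivation:
Click 1 (1,0) count=1: revealed 1 new [(1,0)] -> total=1
Click 2 (0,0) count=0: revealed 5 new [(0,0) (0,1) (0,2) (1,1) (1,2)] -> total=6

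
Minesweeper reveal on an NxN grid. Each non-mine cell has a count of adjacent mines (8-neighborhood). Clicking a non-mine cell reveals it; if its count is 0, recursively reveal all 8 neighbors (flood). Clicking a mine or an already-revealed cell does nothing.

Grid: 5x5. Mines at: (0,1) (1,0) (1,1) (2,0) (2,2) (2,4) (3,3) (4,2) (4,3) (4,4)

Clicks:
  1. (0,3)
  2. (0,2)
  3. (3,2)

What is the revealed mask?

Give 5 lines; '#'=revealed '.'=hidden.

Click 1 (0,3) count=0: revealed 6 new [(0,2) (0,3) (0,4) (1,2) (1,3) (1,4)] -> total=6
Click 2 (0,2) count=2: revealed 0 new [(none)] -> total=6
Click 3 (3,2) count=4: revealed 1 new [(3,2)] -> total=7

Answer: ..###
..###
.....
..#..
.....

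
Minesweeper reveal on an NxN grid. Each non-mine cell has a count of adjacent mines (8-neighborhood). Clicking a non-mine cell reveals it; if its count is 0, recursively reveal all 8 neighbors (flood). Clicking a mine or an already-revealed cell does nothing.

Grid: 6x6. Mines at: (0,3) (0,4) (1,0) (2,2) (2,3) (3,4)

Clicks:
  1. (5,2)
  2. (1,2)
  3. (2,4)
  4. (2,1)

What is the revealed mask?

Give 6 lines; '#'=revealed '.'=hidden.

Click 1 (5,2) count=0: revealed 18 new [(2,0) (2,1) (3,0) (3,1) (3,2) (3,3) (4,0) (4,1) (4,2) (4,3) (4,4) (4,5) (5,0) (5,1) (5,2) (5,3) (5,4) (5,5)] -> total=18
Click 2 (1,2) count=3: revealed 1 new [(1,2)] -> total=19
Click 3 (2,4) count=2: revealed 1 new [(2,4)] -> total=20
Click 4 (2,1) count=2: revealed 0 new [(none)] -> total=20

Answer: ......
..#...
##..#.
####..
######
######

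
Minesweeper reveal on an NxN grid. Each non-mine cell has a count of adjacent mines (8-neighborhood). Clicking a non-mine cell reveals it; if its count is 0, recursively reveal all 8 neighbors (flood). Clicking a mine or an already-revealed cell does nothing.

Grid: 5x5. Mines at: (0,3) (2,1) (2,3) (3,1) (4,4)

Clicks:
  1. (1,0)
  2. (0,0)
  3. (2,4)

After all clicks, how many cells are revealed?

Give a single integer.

Click 1 (1,0) count=1: revealed 1 new [(1,0)] -> total=1
Click 2 (0,0) count=0: revealed 5 new [(0,0) (0,1) (0,2) (1,1) (1,2)] -> total=6
Click 3 (2,4) count=1: revealed 1 new [(2,4)] -> total=7

Answer: 7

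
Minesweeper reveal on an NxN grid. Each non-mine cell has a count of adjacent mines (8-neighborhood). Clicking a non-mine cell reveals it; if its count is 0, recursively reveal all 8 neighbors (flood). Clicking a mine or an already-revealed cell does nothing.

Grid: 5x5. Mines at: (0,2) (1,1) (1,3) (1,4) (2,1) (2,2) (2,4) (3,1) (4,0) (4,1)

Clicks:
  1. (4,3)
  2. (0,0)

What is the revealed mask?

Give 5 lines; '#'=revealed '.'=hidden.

Click 1 (4,3) count=0: revealed 6 new [(3,2) (3,3) (3,4) (4,2) (4,3) (4,4)] -> total=6
Click 2 (0,0) count=1: revealed 1 new [(0,0)] -> total=7

Answer: #....
.....
.....
..###
..###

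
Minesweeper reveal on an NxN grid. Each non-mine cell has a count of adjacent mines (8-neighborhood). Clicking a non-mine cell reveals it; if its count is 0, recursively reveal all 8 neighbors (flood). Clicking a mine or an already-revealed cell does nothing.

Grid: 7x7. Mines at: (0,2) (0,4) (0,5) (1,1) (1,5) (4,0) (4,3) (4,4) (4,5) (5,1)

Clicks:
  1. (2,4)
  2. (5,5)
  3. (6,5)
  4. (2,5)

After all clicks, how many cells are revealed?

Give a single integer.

Answer: 12

Derivation:
Click 1 (2,4) count=1: revealed 1 new [(2,4)] -> total=1
Click 2 (5,5) count=2: revealed 1 new [(5,5)] -> total=2
Click 3 (6,5) count=0: revealed 9 new [(5,2) (5,3) (5,4) (5,6) (6,2) (6,3) (6,4) (6,5) (6,6)] -> total=11
Click 4 (2,5) count=1: revealed 1 new [(2,5)] -> total=12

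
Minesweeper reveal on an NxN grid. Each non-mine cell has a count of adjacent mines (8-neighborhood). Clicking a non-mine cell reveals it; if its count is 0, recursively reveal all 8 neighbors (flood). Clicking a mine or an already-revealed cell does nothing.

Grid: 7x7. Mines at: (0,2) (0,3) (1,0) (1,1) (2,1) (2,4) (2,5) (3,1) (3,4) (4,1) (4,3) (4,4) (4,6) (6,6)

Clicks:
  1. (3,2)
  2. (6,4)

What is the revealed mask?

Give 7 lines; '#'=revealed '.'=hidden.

Click 1 (3,2) count=4: revealed 1 new [(3,2)] -> total=1
Click 2 (6,4) count=0: revealed 12 new [(5,0) (5,1) (5,2) (5,3) (5,4) (5,5) (6,0) (6,1) (6,2) (6,3) (6,4) (6,5)] -> total=13

Answer: .......
.......
.......
..#....
.......
######.
######.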